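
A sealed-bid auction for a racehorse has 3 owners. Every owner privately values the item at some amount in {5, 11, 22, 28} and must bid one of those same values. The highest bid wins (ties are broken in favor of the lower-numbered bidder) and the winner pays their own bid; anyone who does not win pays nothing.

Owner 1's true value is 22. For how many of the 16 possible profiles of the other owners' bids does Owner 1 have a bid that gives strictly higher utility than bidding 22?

Others bid (5, 5): truth gives 0; bid 5 gives 17 > 0. Violating.
Others bid (5, 11): truth gives 0; bid 11 gives 11 > 0. Violating.
Others bid (11, 5): truth gives 0; bid 11 gives 11 > 0. Violating.
Others bid (11, 11): truth gives 0; bid 11 gives 11 > 0. Violating.
Others bid (5, 22): truth gives 0; no alternative beats it.
Others bid (5, 28): truth gives 0; no alternative beats it.
(Checking all 16 profiles: 4 have a profitable deviation, 12 do not.)

4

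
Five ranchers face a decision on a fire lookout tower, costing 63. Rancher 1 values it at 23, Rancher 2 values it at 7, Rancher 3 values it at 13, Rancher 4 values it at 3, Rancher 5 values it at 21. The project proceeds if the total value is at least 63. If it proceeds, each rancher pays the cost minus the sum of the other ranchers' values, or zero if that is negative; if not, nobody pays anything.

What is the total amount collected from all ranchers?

Total value 67 ≥ cost 63, so it is built.
Rancher 1: others sum to 44; max(0, 63 - 44) = 19.
Rancher 2: others sum to 60; max(0, 63 - 60) = 3.
Rancher 3: others sum to 54; max(0, 63 - 54) = 9.
Rancher 4: others sum to 64; max(0, 63 - 64) = 0.
Rancher 5: others sum to 46; max(0, 63 - 46) = 17.
Total collected = 19 + 3 + 9 + 0 + 17 = 48.

48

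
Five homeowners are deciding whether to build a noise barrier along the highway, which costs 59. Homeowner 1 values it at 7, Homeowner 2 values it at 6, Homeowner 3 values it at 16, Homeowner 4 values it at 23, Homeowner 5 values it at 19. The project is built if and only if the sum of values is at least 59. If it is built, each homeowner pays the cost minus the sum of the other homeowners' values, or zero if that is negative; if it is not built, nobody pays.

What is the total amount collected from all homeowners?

Total value 71 ≥ cost 59, so it is built.
Homeowner 1: others sum to 64; max(0, 59 - 64) = 0.
Homeowner 2: others sum to 65; max(0, 59 - 65) = 0.
Homeowner 3: others sum to 55; max(0, 59 - 55) = 4.
Homeowner 4: others sum to 48; max(0, 59 - 48) = 11.
Homeowner 5: others sum to 52; max(0, 59 - 52) = 7.
Total collected = 0 + 0 + 4 + 11 + 7 = 22.

22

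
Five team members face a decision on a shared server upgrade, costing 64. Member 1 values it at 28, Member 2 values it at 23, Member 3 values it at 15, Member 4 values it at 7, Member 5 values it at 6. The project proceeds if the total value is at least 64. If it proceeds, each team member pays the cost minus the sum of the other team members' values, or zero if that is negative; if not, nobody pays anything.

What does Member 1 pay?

13

Total value 79 ≥ cost 64, so the project is built.
The other team members' values sum to 51.
Cost minus that sum is 64 - 51 = 13.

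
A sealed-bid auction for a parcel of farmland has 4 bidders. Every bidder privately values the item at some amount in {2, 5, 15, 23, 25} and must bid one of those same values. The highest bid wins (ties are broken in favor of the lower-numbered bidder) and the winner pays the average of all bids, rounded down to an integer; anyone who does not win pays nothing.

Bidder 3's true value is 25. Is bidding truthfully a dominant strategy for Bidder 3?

No

Consider the case where Bidder 1 bids 2, Bidder 2 bids 2 and Bidder 4 bids 2.
Truthful bid 25: wins, pays 7, utility 25 - 7 = 18.
Bid 5 instead: wins, pays 2, utility 25 - 2 = 23.
Since 23 > 18, bidding 5 is strictly better here, so truthful bidding is not dominant.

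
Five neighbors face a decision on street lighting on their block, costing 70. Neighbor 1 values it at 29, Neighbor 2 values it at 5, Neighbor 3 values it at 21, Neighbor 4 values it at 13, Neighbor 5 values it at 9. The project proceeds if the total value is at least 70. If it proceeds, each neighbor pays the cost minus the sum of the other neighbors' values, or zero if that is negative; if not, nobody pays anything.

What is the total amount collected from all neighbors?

Total value 77 ≥ cost 70, so it is built.
Neighbor 1: others sum to 48; max(0, 70 - 48) = 22.
Neighbor 2: others sum to 72; max(0, 70 - 72) = 0.
Neighbor 3: others sum to 56; max(0, 70 - 56) = 14.
Neighbor 4: others sum to 64; max(0, 70 - 64) = 6.
Neighbor 5: others sum to 68; max(0, 70 - 68) = 2.
Total collected = 22 + 0 + 14 + 6 + 2 = 44.

44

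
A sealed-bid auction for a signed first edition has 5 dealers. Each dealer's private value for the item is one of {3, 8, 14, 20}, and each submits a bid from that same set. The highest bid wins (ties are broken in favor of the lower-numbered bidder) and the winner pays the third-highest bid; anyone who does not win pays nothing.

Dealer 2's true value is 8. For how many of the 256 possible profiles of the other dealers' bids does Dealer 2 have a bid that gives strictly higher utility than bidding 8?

8

Others bid (3, 3, 3, 14): truth gives 0; bid 14 gives 5 > 0. Violating.
Others bid (3, 3, 3, 20): truth gives 0; bid 20 gives 5 > 0. Violating.
Others bid (3, 3, 14, 3): truth gives 0; bid 14 gives 5 > 0. Violating.
Others bid (3, 3, 20, 3): truth gives 0; bid 20 gives 5 > 0. Violating.
Others bid (3, 3, 3, 3): truth gives 5; no alternative beats it.
Others bid (3, 3, 3, 8): truth gives 5; no alternative beats it.
(Checking all 256 profiles: 8 have a profitable deviation, 248 do not.)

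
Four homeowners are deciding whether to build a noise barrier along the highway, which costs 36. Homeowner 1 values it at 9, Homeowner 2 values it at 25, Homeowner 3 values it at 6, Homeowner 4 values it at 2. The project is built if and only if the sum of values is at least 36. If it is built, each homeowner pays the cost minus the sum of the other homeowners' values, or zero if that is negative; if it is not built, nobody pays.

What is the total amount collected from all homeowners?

22

Total value 42 ≥ cost 36, so it is built.
Homeowner 1: others sum to 33; max(0, 36 - 33) = 3.
Homeowner 2: others sum to 17; max(0, 36 - 17) = 19.
Homeowner 3: others sum to 36; max(0, 36 - 36) = 0.
Homeowner 4: others sum to 40; max(0, 36 - 40) = 0.
Total collected = 3 + 19 + 0 + 0 = 22.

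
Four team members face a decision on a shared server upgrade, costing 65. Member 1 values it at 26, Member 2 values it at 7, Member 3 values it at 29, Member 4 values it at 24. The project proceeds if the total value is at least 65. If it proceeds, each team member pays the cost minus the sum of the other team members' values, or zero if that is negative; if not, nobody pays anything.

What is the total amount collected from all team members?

Total value 86 ≥ cost 65, so it is built.
Member 1: others sum to 60; max(0, 65 - 60) = 5.
Member 2: others sum to 79; max(0, 65 - 79) = 0.
Member 3: others sum to 57; max(0, 65 - 57) = 8.
Member 4: others sum to 62; max(0, 65 - 62) = 3.
Total collected = 5 + 0 + 8 + 3 = 16.

16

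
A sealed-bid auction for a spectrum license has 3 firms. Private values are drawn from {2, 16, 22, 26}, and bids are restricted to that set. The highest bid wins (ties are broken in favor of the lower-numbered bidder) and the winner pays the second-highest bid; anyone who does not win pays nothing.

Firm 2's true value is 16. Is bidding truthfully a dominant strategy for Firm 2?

Yes

Check each profile of the others' bids and compare truth against every alternative bid.
Others bid (2, 2): truth gives 14, best alternative gives 14.
Others bid (2, 16): truth gives 0, best alternative gives 0.
Others bid (2, 22): truth gives 0, best alternative gives 0.
Others bid (2, 26): truth gives 0, best alternative gives 0.
Others bid (16, 2): truth gives 0, best alternative gives 0.
Others bid (16, 16): truth gives 0, best alternative gives 0.
(Remaining 10 profiles checked similarly; truth is weakly best in each.)
In every case the truthful bid is at least as good as any alternative, so it is a dominant strategy.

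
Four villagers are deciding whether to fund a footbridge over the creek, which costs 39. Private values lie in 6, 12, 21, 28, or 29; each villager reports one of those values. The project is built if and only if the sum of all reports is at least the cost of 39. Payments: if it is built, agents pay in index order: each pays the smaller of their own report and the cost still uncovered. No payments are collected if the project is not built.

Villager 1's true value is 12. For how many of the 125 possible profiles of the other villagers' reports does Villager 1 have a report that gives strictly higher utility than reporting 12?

118

Others report (6, 6, 21): truth gives 0; report 6 gives 6 > 0. Violating.
Others report (6, 6, 28): truth gives 0; report 6 gives 6 > 0. Violating.
Others report (6, 6, 29): truth gives 0; report 6 gives 6 > 0. Violating.
Others report (6, 12, 21): truth gives 0; report 6 gives 6 > 0. Violating.
Others report (6, 6, 6): truth gives 0; no alternative beats it.
Others report (6, 6, 12): truth gives 0; no alternative beats it.
(Checking all 125 profiles: 118 have a profitable deviation, 7 do not.)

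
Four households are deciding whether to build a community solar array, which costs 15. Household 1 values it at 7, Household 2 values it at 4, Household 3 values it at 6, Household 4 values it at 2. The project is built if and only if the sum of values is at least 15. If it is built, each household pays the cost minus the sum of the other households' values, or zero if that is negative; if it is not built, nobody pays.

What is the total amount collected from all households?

5

Total value 19 ≥ cost 15, so it is built.
Household 1: others sum to 12; max(0, 15 - 12) = 3.
Household 2: others sum to 15; max(0, 15 - 15) = 0.
Household 3: others sum to 13; max(0, 15 - 13) = 2.
Household 4: others sum to 17; max(0, 15 - 17) = 0.
Total collected = 3 + 0 + 2 + 0 = 5.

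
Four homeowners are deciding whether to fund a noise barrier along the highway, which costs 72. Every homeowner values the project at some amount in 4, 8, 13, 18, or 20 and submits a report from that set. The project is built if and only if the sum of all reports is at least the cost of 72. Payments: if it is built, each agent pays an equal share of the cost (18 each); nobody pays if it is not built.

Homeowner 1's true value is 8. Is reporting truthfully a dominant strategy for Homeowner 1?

Check each profile of the others' reports and compare truth against every alternative report.
Others report (4, 4, 4): truth gives 0, best alternative gives 0.
Others report (4, 4, 8): truth gives 0, best alternative gives 0.
Others report (4, 4, 13): truth gives 0, best alternative gives 0.
Others report (4, 4, 18): truth gives 0, best alternative gives 0.
Others report (4, 4, 20): truth gives 0, best alternative gives 0.
Others report (4, 8, 4): truth gives 0, best alternative gives 0.
(Remaining 119 profiles checked similarly; truth is weakly best in each.)
In every case the truthful report is at least as good as any alternative, so it is a dominant strategy.

Yes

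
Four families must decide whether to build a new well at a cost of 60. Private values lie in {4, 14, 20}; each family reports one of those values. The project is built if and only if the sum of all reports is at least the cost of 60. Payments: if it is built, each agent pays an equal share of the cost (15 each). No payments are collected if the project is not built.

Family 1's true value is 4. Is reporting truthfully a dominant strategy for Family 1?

Yes

Check each profile of the others' reports and compare truth against every alternative report.
Others report (14, 14, 20): truth gives 0, best alternative gives -11.
Others report (14, 20, 14): truth gives 0, best alternative gives -11.
Others report (14, 20, 20): truth gives 0, best alternative gives -11.
Others report (20, 14, 14): truth gives 0, best alternative gives -11.
Others report (20, 14, 20): truth gives 0, best alternative gives -11.
Others report (20, 20, 14): truth gives 0, best alternative gives -11.
(Remaining 21 profiles checked similarly; truth is weakly best in each.)
In every case the truthful report is at least as good as any alternative, so it is a dominant strategy.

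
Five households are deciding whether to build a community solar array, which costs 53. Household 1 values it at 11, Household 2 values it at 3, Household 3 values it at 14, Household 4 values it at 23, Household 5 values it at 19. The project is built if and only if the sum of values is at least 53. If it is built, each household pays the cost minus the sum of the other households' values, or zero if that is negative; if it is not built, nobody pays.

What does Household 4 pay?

Total value 70 ≥ cost 53, so the project is built.
The other households' values sum to 47.
Cost minus that sum is 53 - 47 = 6.

6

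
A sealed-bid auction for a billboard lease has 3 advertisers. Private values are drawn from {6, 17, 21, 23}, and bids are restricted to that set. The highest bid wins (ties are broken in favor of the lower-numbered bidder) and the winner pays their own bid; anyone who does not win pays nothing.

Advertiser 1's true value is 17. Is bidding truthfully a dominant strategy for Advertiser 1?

Consider the case where Advertiser 2 bids 6 and Advertiser 3 bids 6.
Truthful bid 17: wins, pays 17, utility 17 - 17 = 0.
Bid 6 instead: wins, pays 6, utility 17 - 6 = 11.
Since 11 > 0, bidding 6 is strictly better here, so truthful bidding is not dominant.

No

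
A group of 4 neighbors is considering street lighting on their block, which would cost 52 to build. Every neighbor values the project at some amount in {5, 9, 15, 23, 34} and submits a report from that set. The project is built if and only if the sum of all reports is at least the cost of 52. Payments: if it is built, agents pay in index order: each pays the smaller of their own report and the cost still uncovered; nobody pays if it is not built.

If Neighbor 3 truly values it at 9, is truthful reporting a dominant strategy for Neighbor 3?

Consider the case where Neighbor 1 reports 5, Neighbor 2 reports 9 and Neighbor 4 reports 34.
Truthful report 9: project built, pays 9, utility 9 - 9 = 0.
Report 5 instead: project built, pays 5, utility 9 - 5 = 4.
Since 4 > 0, reporting 5 is strictly better here, so truthful reporting is not dominant.

No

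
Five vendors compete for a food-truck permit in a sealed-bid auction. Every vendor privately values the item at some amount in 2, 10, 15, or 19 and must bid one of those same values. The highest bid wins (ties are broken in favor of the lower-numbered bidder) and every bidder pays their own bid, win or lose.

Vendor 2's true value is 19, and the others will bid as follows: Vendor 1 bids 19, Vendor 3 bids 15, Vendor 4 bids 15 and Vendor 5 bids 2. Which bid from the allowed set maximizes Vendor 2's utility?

2

Bid 2: loses but pays 2, utility -2.
Bid 10: loses but pays 10, utility -10.
Bid 15: loses but pays 15, utility -15.
Bid 19: loses but pays 19, utility -19.
The best choice is 2 with utility -2.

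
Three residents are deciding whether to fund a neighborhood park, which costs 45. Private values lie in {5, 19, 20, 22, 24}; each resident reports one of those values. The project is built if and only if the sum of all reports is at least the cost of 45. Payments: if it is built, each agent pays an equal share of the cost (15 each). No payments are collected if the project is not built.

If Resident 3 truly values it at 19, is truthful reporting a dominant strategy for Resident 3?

No

Consider the case where Resident 1 reports 5 and Resident 2 reports 19.
Truthful report 19: project not built, utility 0.
Report 22 instead: project built, pays 15, utility 19 - 15 = 4.
Since 4 > 0, reporting 22 is strictly better here, so truthful reporting is not dominant.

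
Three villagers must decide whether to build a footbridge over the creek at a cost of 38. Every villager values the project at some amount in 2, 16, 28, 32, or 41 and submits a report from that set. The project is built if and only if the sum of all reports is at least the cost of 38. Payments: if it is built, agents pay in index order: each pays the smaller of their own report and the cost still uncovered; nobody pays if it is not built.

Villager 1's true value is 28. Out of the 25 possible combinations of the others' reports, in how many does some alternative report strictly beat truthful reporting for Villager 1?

22

Others report (2, 28): truth gives 0; report 16 gives 12 > 0. Violating.
Others report (2, 32): truth gives 0; report 16 gives 12 > 0. Violating.
Others report (2, 41): truth gives 0; report 2 gives 26 > 0. Violating.
Others report (16, 16): truth gives 0; report 16 gives 12 > 0. Violating.
Others report (2, 2): truth gives 0; no alternative beats it.
Others report (2, 16): truth gives 0; no alternative beats it.
(Checking all 25 profiles: 22 have a profitable deviation, 3 do not.)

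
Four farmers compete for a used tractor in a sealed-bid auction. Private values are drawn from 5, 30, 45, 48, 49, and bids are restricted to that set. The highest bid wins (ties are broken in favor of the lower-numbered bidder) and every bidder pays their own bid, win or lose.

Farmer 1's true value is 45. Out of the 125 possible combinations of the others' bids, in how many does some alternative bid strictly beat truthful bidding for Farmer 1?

106

Others bid (5, 5, 5): truth gives 0; bid 5 gives 40 > 0. Violating.
Others bid (5, 5, 30): truth gives 0; bid 30 gives 15 > 0. Violating.
Others bid (5, 5, 48): truth gives -45; bid 48 gives -3 > -45. Violating.
Others bid (5, 5, 49): truth gives -45; bid 49 gives -4 > -45. Violating.
Others bid (5, 5, 45): truth gives 0; no alternative beats it.
Others bid (5, 30, 45): truth gives 0; no alternative beats it.
(Checking all 125 profiles: 106 have a profitable deviation, 19 do not.)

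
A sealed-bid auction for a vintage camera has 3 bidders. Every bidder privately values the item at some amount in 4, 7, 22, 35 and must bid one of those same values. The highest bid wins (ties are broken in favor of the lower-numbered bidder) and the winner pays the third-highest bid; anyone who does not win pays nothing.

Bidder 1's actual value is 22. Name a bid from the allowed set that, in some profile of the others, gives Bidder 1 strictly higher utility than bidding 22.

35

Suppose Bidder 2 bids 4 and Bidder 3 bids 35.
Bid 22: loses, pays 0, utility 0.
Bid 35: wins, pays 4, utility 22 - 4 = 18.
So bidding 35 beats truth here (18 > 0).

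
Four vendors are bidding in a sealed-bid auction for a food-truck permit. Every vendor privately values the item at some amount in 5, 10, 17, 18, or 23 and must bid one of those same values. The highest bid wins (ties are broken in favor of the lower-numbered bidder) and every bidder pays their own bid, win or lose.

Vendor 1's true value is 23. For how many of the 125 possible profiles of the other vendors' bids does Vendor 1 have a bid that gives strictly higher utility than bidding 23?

Others bid (5, 5, 5): truth gives 0; bid 5 gives 18 > 0. Violating.
Others bid (5, 5, 10): truth gives 0; bid 10 gives 13 > 0. Violating.
Others bid (5, 5, 17): truth gives 0; bid 17 gives 6 > 0. Violating.
Others bid (5, 5, 18): truth gives 0; bid 18 gives 5 > 0. Violating.
Others bid (5, 5, 23): truth gives 0; no alternative beats it.
Others bid (5, 10, 23): truth gives 0; no alternative beats it.
(Checking all 125 profiles: 64 have a profitable deviation, 61 do not.)

64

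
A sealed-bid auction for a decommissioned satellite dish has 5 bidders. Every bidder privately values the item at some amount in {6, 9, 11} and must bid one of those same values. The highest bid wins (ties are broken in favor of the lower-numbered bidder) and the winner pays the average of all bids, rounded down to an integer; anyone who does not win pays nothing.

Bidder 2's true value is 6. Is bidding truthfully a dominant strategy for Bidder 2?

Check each profile of the others' bids and compare truth against every alternative bid.
Others bid (6, 9, 9, 9): truth gives 0, best alternative gives -2.
Others bid (6, 6, 6, 9): truth gives 0, best alternative gives -1.
Others bid (6, 6, 9, 6): truth gives 0, best alternative gives -1.
Others bid (6, 6, 9, 9): truth gives 0, best alternative gives -1.
Others bid (6, 9, 6, 6): truth gives 0, best alternative gives -1.
Others bid (6, 9, 6, 9): truth gives 0, best alternative gives -1.
(Remaining 75 profiles checked similarly; truth is weakly best in each.)
In every case the truthful bid is at least as good as any alternative, so it is a dominant strategy.

Yes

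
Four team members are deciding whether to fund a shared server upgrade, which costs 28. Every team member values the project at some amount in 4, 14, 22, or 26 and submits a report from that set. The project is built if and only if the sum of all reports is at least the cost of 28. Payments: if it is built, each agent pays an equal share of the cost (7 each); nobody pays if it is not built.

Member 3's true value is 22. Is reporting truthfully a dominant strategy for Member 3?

Check each profile of the others' reports and compare truth against every alternative report.
Others report (4, 4, 4): truth gives 15, best alternative gives 15.
Others report (4, 4, 14): truth gives 15, best alternative gives 15.
Others report (4, 4, 22): truth gives 15, best alternative gives 15.
Others report (4, 4, 26): truth gives 15, best alternative gives 15.
Others report (4, 14, 4): truth gives 15, best alternative gives 15.
Others report (4, 14, 14): truth gives 15, best alternative gives 15.
(Remaining 58 profiles checked similarly; truth is weakly best in each.)
In every case the truthful report is at least as good as any alternative, so it is a dominant strategy.

Yes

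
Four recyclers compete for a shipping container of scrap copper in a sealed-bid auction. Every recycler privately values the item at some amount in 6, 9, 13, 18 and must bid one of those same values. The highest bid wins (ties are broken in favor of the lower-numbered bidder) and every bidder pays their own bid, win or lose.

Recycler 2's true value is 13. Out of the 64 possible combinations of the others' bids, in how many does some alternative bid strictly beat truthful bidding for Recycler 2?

Others bid (6, 6, 6): truth gives 0; bid 9 gives 4 > 0. Violating.
Others bid (6, 6, 9): truth gives 0; bid 9 gives 4 > 0. Violating.
Others bid (6, 6, 18): truth gives -13; bid 18 gives -5 > -13. Violating.
Others bid (6, 9, 6): truth gives 0; bid 9 gives 4 > 0. Violating.
Others bid (6, 6, 13): truth gives 0; no alternative beats it.
Others bid (6, 9, 13): truth gives 0; no alternative beats it.
(Checking all 64 profiles: 50 have a profitable deviation, 14 do not.)

50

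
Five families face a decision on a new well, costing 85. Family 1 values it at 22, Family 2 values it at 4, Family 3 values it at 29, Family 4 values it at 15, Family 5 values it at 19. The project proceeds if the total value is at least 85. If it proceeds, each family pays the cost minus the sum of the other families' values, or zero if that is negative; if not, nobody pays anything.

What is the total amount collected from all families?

Total value 89 ≥ cost 85, so it is built.
Family 1: others sum to 67; max(0, 85 - 67) = 18.
Family 2: others sum to 85; max(0, 85 - 85) = 0.
Family 3: others sum to 60; max(0, 85 - 60) = 25.
Family 4: others sum to 74; max(0, 85 - 74) = 11.
Family 5: others sum to 70; max(0, 85 - 70) = 15.
Total collected = 18 + 0 + 25 + 11 + 15 = 69.

69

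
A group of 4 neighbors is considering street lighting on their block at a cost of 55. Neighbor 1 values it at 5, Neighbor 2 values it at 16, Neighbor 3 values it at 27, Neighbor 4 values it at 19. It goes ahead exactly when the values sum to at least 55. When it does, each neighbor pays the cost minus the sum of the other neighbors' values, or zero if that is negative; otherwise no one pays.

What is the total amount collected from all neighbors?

26

Total value 67 ≥ cost 55, so it is built.
Neighbor 1: others sum to 62; max(0, 55 - 62) = 0.
Neighbor 2: others sum to 51; max(0, 55 - 51) = 4.
Neighbor 3: others sum to 40; max(0, 55 - 40) = 15.
Neighbor 4: others sum to 48; max(0, 55 - 48) = 7.
Total collected = 0 + 4 + 15 + 7 = 26.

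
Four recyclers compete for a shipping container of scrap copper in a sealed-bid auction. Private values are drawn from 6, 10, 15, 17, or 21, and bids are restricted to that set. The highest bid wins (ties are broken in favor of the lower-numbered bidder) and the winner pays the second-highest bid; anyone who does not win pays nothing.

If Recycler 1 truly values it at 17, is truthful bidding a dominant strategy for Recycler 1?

Yes

Check each profile of the others' bids and compare truth against every alternative bid.
Others bid (6, 6, 6): truth gives 11, best alternative gives 11.
Others bid (6, 6, 10): truth gives 7, best alternative gives 7.
Others bid (6, 10, 6): truth gives 7, best alternative gives 7.
Others bid (6, 10, 10): truth gives 7, best alternative gives 7.
Others bid (10, 6, 6): truth gives 7, best alternative gives 7.
Others bid (10, 6, 10): truth gives 7, best alternative gives 7.
(Remaining 119 profiles checked similarly; truth is weakly best in each.)
In every case the truthful bid is at least as good as any alternative, so it is a dominant strategy.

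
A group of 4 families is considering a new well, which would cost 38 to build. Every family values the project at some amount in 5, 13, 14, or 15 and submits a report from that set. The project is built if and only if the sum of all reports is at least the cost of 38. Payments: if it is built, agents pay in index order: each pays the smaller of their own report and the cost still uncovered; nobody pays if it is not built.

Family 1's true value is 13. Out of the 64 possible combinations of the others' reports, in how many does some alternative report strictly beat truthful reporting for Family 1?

Others report (5, 13, 15): truth gives 0; report 5 gives 8 > 0. Violating.
Others report (5, 14, 14): truth gives 0; report 5 gives 8 > 0. Violating.
Others report (5, 14, 15): truth gives 0; report 5 gives 8 > 0. Violating.
Others report (5, 15, 13): truth gives 0; report 5 gives 8 > 0. Violating.
Others report (5, 5, 5): truth gives 0; no alternative beats it.
Others report (5, 5, 13): truth gives 0; no alternative beats it.
(Checking all 64 profiles: 45 have a profitable deviation, 19 do not.)

45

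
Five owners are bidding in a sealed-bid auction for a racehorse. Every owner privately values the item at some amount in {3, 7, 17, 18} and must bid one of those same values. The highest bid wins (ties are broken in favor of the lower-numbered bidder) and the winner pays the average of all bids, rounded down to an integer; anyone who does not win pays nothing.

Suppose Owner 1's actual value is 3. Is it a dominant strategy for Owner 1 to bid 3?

Check each profile of the others' bids and compare truth against every alternative bid.
Others bid (7, 7, 7, 7): truth gives 0, best alternative gives -4.
Others bid (3, 7, 7, 7): truth gives 0, best alternative gives -3.
Others bid (7, 3, 7, 7): truth gives 0, best alternative gives -3.
Others bid (7, 7, 3, 7): truth gives 0, best alternative gives -3.
Others bid (7, 7, 7, 3): truth gives 0, best alternative gives -3.
Others bid (3, 3, 7, 7): truth gives 0, best alternative gives -2.
(Remaining 250 profiles checked similarly; truth is weakly best in each.)
In every case the truthful bid is at least as good as any alternative, so it is a dominant strategy.

Yes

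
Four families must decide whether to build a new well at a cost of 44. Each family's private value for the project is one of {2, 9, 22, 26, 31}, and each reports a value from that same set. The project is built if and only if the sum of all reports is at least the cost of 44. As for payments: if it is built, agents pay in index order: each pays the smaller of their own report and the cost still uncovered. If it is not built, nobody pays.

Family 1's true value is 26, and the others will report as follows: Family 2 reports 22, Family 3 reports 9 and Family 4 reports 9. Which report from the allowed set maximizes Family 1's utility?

Report 2: project not built, utility 0.
Report 9: project built, pays 9, utility 26 - 9 = 17.
Report 22: project built, pays 22, utility 26 - 22 = 4.
Report 26: project built, pays 26, utility 26 - 26 = 0.
Report 31: project built, pays 31, utility 26 - 31 = -5.
The best choice is 9 with utility 17.

9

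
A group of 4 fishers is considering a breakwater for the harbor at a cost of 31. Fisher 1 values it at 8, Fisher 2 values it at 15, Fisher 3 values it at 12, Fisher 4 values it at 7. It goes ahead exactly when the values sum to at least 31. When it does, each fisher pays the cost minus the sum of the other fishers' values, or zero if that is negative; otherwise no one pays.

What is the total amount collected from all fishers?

5

Total value 42 ≥ cost 31, so it is built.
Fisher 1: others sum to 34; max(0, 31 - 34) = 0.
Fisher 2: others sum to 27; max(0, 31 - 27) = 4.
Fisher 3: others sum to 30; max(0, 31 - 30) = 1.
Fisher 4: others sum to 35; max(0, 31 - 35) = 0.
Total collected = 0 + 4 + 1 + 0 = 5.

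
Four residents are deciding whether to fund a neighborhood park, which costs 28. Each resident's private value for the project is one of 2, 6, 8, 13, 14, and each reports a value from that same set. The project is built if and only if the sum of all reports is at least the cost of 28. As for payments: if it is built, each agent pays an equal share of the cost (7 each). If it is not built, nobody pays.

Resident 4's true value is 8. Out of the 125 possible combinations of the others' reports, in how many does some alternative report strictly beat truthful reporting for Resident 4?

Others report (2, 2, 13): truth gives 0; report 13 gives 1 > 0. Violating.
Others report (2, 2, 14): truth gives 0; report 13 gives 1 > 0. Violating.
Others report (2, 6, 6): truth gives 0; report 14 gives 1 > 0. Violating.
Others report (2, 6, 8): truth gives 0; report 13 gives 1 > 0. Violating.
Others report (2, 2, 2): truth gives 0; no alternative beats it.
Others report (2, 2, 6): truth gives 0; no alternative beats it.
(Checking all 125 profiles: 19 have a profitable deviation, 106 do not.)

19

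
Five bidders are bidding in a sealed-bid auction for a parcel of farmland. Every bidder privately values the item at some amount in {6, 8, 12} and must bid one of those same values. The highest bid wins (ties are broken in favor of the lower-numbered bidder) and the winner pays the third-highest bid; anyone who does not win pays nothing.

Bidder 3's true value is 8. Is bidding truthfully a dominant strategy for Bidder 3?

No

Consider the case where Bidder 1 bids 6, Bidder 2 bids 6, Bidder 4 bids 6 and Bidder 5 bids 12.
Truthful bid 8: loses, pays 0, utility 0.
Bid 12 instead: wins, pays 6, utility 8 - 6 = 2.
Since 2 > 0, bidding 12 is strictly better here, so truthful bidding is not dominant.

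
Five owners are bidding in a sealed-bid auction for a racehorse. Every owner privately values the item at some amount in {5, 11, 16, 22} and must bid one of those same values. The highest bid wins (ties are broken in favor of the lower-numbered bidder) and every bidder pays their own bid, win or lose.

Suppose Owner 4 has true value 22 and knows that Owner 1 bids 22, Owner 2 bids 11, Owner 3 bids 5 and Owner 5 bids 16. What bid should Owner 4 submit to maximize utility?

5

Bid 5: loses but pays 5, utility -5.
Bid 11: loses but pays 11, utility -11.
Bid 16: loses but pays 16, utility -16.
Bid 22: loses but pays 22, utility -22.
The best choice is 5 with utility -5.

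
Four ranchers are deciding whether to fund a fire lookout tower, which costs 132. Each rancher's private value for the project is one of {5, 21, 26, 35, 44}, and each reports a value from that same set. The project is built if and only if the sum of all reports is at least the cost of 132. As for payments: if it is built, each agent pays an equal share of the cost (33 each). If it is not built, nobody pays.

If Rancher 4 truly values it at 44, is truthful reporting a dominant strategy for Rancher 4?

Check each profile of the others' reports and compare truth against every alternative report.
Others report (5, 44, 44): truth gives 11, best alternative gives 0.
Others report (21, 26, 44): truth gives 11, best alternative gives 0.
Others report (21, 35, 35): truth gives 11, best alternative gives 0.
Others report (21, 44, 26): truth gives 11, best alternative gives 0.
Others report (26, 21, 44): truth gives 11, best alternative gives 0.
Others report (26, 26, 44): truth gives 11, best alternative gives 0.
(Remaining 119 profiles checked similarly; truth is weakly best in each.)
In every case the truthful report is at least as good as any alternative, so it is a dominant strategy.

Yes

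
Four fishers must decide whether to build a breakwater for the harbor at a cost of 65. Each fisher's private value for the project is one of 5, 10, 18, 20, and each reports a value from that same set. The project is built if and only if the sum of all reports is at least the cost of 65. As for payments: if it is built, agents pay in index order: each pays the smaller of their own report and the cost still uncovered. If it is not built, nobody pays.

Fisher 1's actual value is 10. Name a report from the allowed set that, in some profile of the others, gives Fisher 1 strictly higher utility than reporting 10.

Suppose Fisher 2 reports 20, Fisher 3 reports 20 and Fisher 4 reports 20.
Report 10: project built, pays 10, utility 10 - 10 = 0.
Report 5: project built, pays 5, utility 10 - 5 = 5.
So reporting 5 beats truth here (5 > 0).

5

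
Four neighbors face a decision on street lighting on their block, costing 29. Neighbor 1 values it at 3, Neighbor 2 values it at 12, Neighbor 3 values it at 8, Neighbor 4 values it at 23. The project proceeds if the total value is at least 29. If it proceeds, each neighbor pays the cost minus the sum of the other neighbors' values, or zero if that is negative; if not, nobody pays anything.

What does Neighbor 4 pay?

Total value 46 ≥ cost 29, so the project is built.
The other neighbors' values sum to 23.
Cost minus that sum is 29 - 23 = 6.

6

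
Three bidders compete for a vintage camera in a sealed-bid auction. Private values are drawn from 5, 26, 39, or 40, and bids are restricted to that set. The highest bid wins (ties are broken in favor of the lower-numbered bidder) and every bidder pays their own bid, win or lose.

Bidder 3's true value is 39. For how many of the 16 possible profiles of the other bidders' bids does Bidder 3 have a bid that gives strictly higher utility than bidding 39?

13

Others bid (5, 5): truth gives 0; bid 26 gives 13 > 0. Violating.
Others bid (5, 39): truth gives -39; bid 40 gives -1 > -39. Violating.
Others bid (5, 40): truth gives -39; bid 5 gives -5 > -39. Violating.
Others bid (26, 39): truth gives -39; bid 40 gives -1 > -39. Violating.
Others bid (5, 26): truth gives 0; no alternative beats it.
Others bid (26, 5): truth gives 0; no alternative beats it.
(Checking all 16 profiles: 13 have a profitable deviation, 3 do not.)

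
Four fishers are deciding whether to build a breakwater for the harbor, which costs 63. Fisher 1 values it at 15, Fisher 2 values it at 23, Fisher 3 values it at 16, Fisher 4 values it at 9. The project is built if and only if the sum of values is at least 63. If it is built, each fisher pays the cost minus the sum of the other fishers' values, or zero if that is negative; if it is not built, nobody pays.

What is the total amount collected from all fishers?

63

Total value 63 ≥ cost 63, so it is built.
Fisher 1: others sum to 48; max(0, 63 - 48) = 15.
Fisher 2: others sum to 40; max(0, 63 - 40) = 23.
Fisher 3: others sum to 47; max(0, 63 - 47) = 16.
Fisher 4: others sum to 54; max(0, 63 - 54) = 9.
Total collected = 15 + 23 + 16 + 9 = 63.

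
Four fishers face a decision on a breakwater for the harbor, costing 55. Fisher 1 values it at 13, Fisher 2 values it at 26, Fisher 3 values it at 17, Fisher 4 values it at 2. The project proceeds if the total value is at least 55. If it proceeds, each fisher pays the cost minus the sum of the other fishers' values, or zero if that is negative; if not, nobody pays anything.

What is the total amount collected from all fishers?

Total value 58 ≥ cost 55, so it is built.
Fisher 1: others sum to 45; max(0, 55 - 45) = 10.
Fisher 2: others sum to 32; max(0, 55 - 32) = 23.
Fisher 3: others sum to 41; max(0, 55 - 41) = 14.
Fisher 4: others sum to 56; max(0, 55 - 56) = 0.
Total collected = 10 + 23 + 14 + 0 = 47.

47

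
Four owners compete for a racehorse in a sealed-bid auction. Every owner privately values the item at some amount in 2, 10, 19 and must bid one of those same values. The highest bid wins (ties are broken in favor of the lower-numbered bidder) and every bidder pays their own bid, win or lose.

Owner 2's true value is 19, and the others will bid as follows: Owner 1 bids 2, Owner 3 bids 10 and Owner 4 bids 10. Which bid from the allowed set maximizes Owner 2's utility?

10

Bid 2: loses but pays 2, utility -2.
Bid 10: wins, pays 10, utility 19 - 10 = 9.
Bid 19: wins, pays 19, utility 19 - 19 = 0.
The best choice is 10 with utility 9.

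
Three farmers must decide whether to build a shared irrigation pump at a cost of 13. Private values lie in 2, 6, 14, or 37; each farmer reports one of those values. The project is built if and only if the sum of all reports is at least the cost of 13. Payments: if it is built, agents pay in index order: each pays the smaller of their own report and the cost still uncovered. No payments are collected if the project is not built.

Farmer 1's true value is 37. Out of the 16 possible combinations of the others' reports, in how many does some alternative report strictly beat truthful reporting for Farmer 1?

Others report (2, 6): truth gives 24; report 6 gives 31 > 24. Violating.
Others report (2, 14): truth gives 24; report 2 gives 35 > 24. Violating.
Others report (2, 37): truth gives 24; report 2 gives 35 > 24. Violating.
Others report (6, 2): truth gives 24; report 6 gives 31 > 24. Violating.
Others report (2, 2): truth gives 24; no alternative beats it.
(Checking all 16 profiles: 15 have a profitable deviation, 1 does not.)

15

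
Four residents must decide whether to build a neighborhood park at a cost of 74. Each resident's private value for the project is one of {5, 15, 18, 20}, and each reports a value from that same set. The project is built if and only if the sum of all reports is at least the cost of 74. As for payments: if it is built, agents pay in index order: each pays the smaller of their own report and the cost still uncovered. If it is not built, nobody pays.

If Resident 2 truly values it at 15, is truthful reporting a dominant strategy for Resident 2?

Yes

Check each profile of the others' reports and compare truth against every alternative report.
Others report (5, 5, 5): truth gives 0, best alternative gives 0.
Others report (5, 5, 15): truth gives 0, best alternative gives 0.
Others report (5, 5, 18): truth gives 0, best alternative gives 0.
Others report (5, 5, 20): truth gives 0, best alternative gives 0.
Others report (5, 15, 5): truth gives 0, best alternative gives 0.
Others report (5, 15, 15): truth gives 0, best alternative gives 0.
(Remaining 58 profiles checked similarly; truth is weakly best in each.)
In every case the truthful report is at least as good as any alternative, so it is a dominant strategy.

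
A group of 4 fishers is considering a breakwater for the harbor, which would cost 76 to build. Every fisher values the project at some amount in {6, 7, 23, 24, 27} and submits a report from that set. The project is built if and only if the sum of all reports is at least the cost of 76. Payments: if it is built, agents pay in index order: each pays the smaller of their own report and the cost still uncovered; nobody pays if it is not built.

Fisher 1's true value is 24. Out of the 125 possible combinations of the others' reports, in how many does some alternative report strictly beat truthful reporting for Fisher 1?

78

Others report (6, 23, 24): truth gives 0; report 23 gives 1 > 0. Violating.
Others report (6, 23, 27): truth gives 0; report 23 gives 1 > 0. Violating.
Others report (6, 24, 23): truth gives 0; report 23 gives 1 > 0. Violating.
Others report (6, 24, 24): truth gives 0; report 23 gives 1 > 0. Violating.
Others report (6, 6, 6): truth gives 0; no alternative beats it.
Others report (6, 6, 7): truth gives 0; no alternative beats it.
(Checking all 125 profiles: 78 have a profitable deviation, 47 do not.)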